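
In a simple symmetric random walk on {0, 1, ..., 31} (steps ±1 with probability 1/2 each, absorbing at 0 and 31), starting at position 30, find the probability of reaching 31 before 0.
P(hit 31 before 0) = 30/31

Let u_k = P(hit 31 before 0 | start at k). Then u_0 = 0, u_31 = 1, and u_k = u_{k-1}/2 + u_{k+1}/2 for 1 ≤ k ≤ 30. This harmonic recurrence is solved by u_k = k/31, giving u_30 = 30/31.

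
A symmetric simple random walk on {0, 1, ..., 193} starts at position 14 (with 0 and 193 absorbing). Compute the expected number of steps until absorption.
E[τ | X_0 = 14] = 2506

Let v_k = E[τ | X_0 = k]. Boundary: v_0 = v_193 = 0. Recurrence: v_k = 1 + (v_{k-1} + v_{k+1})/2 for 1 ≤ k ≤ 192. The particular solution to v_k − (v_{k-1} + v_{k+1})/2 = 1 is v_k = −k^2. Adding homogeneous solution A + B k and matching boundaries gives v_k = k (193 − k). Substituting k = 14: v_14 = 14 · 179 = 2506.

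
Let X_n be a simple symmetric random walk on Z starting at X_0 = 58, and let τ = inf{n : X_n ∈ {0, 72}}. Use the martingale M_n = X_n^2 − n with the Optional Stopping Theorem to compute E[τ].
E[τ] = 812

M_n = X_n^2 − n is a martingale (since E[X_{n+1}^2 | F_n] = X_n^2 + 1). By OST (τ has finite mean in a bounded region), E[M_τ] = E[M_0] = X_0^2 − 0 = 58^2 = 3364. Also E[M_τ] = E[X_τ^2] − E[τ]. The walk exits at 0 or 72, with P(hit 72 first) = 58/72, so E[X_τ^2] = 72^2 · 58/72 + 0 = 4176. Thus E[τ] = E[X_τ^2] − E[M_τ] = 4176 − 3364 = 812 = 58(72 − 58) = 812.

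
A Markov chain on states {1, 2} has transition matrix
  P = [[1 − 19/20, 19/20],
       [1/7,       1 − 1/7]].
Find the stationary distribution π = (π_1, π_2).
π_1 = 20/153, π_2 = 133/153

Solve πP = π with π_1 + π_2 = 1. From πP = π: π_1 · (1 − 19/20) + π_2 · 1/7 = π_1 ⇒ π_2 · 1/7 = π_1 · 19/20 ⇒ π_2/π_1 = (19/20)/(1/7) = 133/20. Together with π_1 + π_2 = 1:
  π_1 = (1/7)/(19/20 + 1/7) = (1/7)/(153/140) = 20/153,
  π_2 = (19/20)/(19/20 + 1/7) = (19/20)/(153/140) = 133/153.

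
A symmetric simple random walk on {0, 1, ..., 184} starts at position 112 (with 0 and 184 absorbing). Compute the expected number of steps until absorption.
E[τ | X_0 = 112] = 8064

Let v_k = E[τ | X_0 = k]. Boundary: v_0 = v_184 = 0. Recurrence: v_k = 1 + (v_{k-1} + v_{k+1})/2 for 1 ≤ k ≤ 183. The particular solution to v_k − (v_{k-1} + v_{k+1})/2 = 1 is v_k = −k^2. Adding homogeneous solution A + B k and matching boundaries gives v_k = k (184 − k). Substituting k = 112: v_112 = 112 · 72 = 8064.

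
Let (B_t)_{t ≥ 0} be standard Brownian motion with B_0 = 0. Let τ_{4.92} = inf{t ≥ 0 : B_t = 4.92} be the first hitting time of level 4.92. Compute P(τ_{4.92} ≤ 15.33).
P(τ_{4.92} ≤ 15.33) = 2(1 − Φ(4.92/√15.33)) = 2(1 − Φ(1.2566)) ≈ 0.2089

By the reflection principle for standard BM, P(τ_b ≤ t) = 2 · P(B_t ≥ b). Since B_t ~ N(0, t), P(B_t ≥ 4.92) = 1 − Φ(4.92/√t) = 1 − Φ(4.92/√15.33) = 1 − Φ(1.2566) ≈ 0.10445. Doubling: P(τ_{4.92} ≤ 15.33) ≈ 2 · 0.10445 = 0.20890 ≈ 0.2089.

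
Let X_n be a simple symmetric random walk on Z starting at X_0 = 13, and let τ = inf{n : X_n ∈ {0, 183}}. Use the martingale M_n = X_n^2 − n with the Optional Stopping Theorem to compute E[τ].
E[τ] = 2210

M_n = X_n^2 − n is a martingale (since E[X_{n+1}^2 | F_n] = X_n^2 + 1). By OST (τ has finite mean in a bounded region), E[M_τ] = E[M_0] = X_0^2 − 0 = 13^2 = 169. Also E[M_τ] = E[X_τ^2] − E[τ]. The walk exits at 0 or 183, with P(hit 183 first) = 13/183, so E[X_τ^2] = 183^2 · 13/183 + 0 = 2379. Thus E[τ] = E[X_τ^2] − E[M_τ] = 2379 − 169 = 2210 = 13(183 − 13) = 2210.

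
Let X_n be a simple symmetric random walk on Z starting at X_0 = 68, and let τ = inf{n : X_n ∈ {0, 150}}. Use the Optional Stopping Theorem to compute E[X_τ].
E[X_τ] = 68

X_n is a martingale and τ is a bounded-mean stopping time (indeed τ is finite a.s. with bounded expectation since the walk is in a bounded region). By the OST, E[X_τ] = E[X_0] = 68. Equivalently: E[X_τ] = 150 · P(hit 150 first) + 0 · P(hit 0 first) = 150 · (68/150) = 68.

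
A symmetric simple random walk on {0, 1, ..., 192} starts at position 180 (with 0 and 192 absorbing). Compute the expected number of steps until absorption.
E[τ | X_0 = 180] = 2160

Let v_k = E[τ | X_0 = k]. Boundary: v_0 = v_192 = 0. Recurrence: v_k = 1 + (v_{k-1} + v_{k+1})/2 for 1 ≤ k ≤ 191. The particular solution to v_k − (v_{k-1} + v_{k+1})/2 = 1 is v_k = −k^2. Adding homogeneous solution A + B k and matching boundaries gives v_k = k (192 − k). Substituting k = 180: v_180 = 180 · 12 = 2160.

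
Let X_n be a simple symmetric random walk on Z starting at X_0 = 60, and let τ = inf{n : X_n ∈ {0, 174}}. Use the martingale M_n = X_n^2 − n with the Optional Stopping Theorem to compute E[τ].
E[τ] = 6840

M_n = X_n^2 − n is a martingale (since E[X_{n+1}^2 | F_n] = X_n^2 + 1). By OST (τ has finite mean in a bounded region), E[M_τ] = E[M_0] = X_0^2 − 0 = 60^2 = 3600. Also E[M_τ] = E[X_τ^2] − E[τ]. The walk exits at 0 or 174, with P(hit 174 first) = 60/174, so E[X_τ^2] = 174^2 · 60/174 + 0 = 10440. Thus E[τ] = E[X_τ^2] − E[M_τ] = 10440 − 3600 = 6840 = 60(174 − 60) = 6840.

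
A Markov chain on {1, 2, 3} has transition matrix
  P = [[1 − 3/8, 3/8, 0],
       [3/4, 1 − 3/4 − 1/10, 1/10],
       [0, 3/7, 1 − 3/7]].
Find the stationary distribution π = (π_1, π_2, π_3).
π = (60/97, 30/97, 7/97)

This is a birth-death chain on three states, which satisfies detailed balance: π_1 · P_{12} = π_2 · P_{21} and π_2 · P_{23} = π_3 · P_{32}.
From π_1 · 3/8 = π_2 · 3/4: π_2/π_1 = (3/8)/(3/4) = 1/2.
From π_2 · 1/10 = π_3 · 3/7: π_3/π_2 = (1/10)/(3/7) = 7/30.
Take π_1 proportional to 1; then unnormalized π = (1, 1/2, 7/60). Normalize by dividing by the sum 97/60:
  π = (60/97, 30/97, 7/97).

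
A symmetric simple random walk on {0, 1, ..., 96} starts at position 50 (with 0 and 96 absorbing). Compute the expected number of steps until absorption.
E[τ | X_0 = 50] = 2300

Let v_k = E[τ | X_0 = k]. Boundary: v_0 = v_96 = 0. Recurrence: v_k = 1 + (v_{k-1} + v_{k+1})/2 for 1 ≤ k ≤ 95. The particular solution to v_k − (v_{k-1} + v_{k+1})/2 = 1 is v_k = −k^2. Adding homogeneous solution A + B k and matching boundaries gives v_k = k (96 − k). Substituting k = 50: v_50 = 50 · 46 = 2300.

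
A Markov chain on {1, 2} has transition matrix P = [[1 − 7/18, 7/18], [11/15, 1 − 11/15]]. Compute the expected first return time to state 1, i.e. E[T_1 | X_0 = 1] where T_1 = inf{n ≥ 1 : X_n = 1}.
E[T_1 | X_0 = 1] = 1/π_1 = 101/66

For an irreducible recurrent Markov chain with stationary distribution π, E[T_i | X_0 = i] = 1/π_i (Kac's formula). Here π_1 = (11/15)/(7/18 + 11/15) = (11/15)/(101/90) = 66/101, so E[T_1 | X_0 = 1] = 1/π_1 = (7/18 + 11/15)/(11/15) = (101/90)/(11/15) = 101/66.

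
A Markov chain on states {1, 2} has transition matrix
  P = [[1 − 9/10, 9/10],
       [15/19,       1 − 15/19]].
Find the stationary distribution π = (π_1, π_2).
π_1 = 50/107, π_2 = 57/107

Solve πP = π with π_1 + π_2 = 1. From πP = π: π_1 · (1 − 9/10) + π_2 · 15/19 = π_1 ⇒ π_2 · 15/19 = π_1 · 9/10 ⇒ π_2/π_1 = (9/10)/(15/19) = 57/50. Together with π_1 + π_2 = 1:
  π_1 = (15/19)/(9/10 + 15/19) = (15/19)/(321/190) = 50/107,
  π_2 = (9/10)/(9/10 + 15/19) = (9/10)/(321/190) = 57/107.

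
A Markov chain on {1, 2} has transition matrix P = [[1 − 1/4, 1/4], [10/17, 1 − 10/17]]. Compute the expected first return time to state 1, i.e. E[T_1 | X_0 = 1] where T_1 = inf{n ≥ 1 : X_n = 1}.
E[T_1 | X_0 = 1] = 1/π_1 = 57/40

For an irreducible recurrent Markov chain with stationary distribution π, E[T_i | X_0 = i] = 1/π_i (Kac's formula). Here π_1 = (10/17)/(1/4 + 10/17) = (10/17)/(57/68) = 40/57, so E[T_1 | X_0 = 1] = 1/π_1 = (1/4 + 10/17)/(10/17) = (57/68)/(10/17) = 57/40.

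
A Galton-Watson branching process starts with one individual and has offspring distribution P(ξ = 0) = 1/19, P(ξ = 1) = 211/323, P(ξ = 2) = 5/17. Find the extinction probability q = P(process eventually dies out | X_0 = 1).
q = 17/95

The pgf is f(s) = 1/19 + 211/323·s + 5/17·s². The extinction probability q is the smallest fixed point of f in [0, 1]. Setting s = f(s):
  5/17·s² + (211/323 − 1)·s + 1/19 = 0
  5/17·s² − (1/19 + 5/17)·s + 1/19 = 0
which factors as (s − 1)·(5/17·s − 1/19) = 0, giving roots s = 1 and s = (1/19)/(5/17) = 17/95.
Mean offspring μ = 211/323 + 2·5/17 = 401/323 > 1 (supercritical), so q < 1. The extinction probability is the smaller root: q = (1/19)/(5/17) = 17/95.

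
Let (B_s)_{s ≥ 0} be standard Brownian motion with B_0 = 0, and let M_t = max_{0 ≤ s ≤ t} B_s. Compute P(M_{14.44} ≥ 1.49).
P(M_{14.44} ≥ 1.49) = 2·P(B_{14.44} ≥ 1.49) = 2(1 − Φ(1.49/√14.44)) ≈ 0.6950

By the reflection principle for Brownian motion, P(M_t ≥ a) = 2 · P(B_t ≥ a) for a ≥ 0. Since B_t ~ N(0, t), P(B_t ≥ 1.49) = 1 − Φ(1.49/√t) = 1 − Φ(1.49/√14.44) = 1 − Φ(0.3921). So
  P(M_{14.44} ≥ 1.49) = 2(1 − Φ(0.3921)) ≈ 0.6950.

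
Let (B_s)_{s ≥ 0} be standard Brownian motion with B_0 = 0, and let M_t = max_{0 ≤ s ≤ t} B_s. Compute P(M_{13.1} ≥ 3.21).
P(M_{13.1} ≥ 3.21) = 2·P(B_{13.1} ≥ 3.21) = 2(1 − Φ(3.21/√13.1)) ≈ 0.3751

By the reflection principle for Brownian motion, P(M_t ≥ a) = 2 · P(B_t ≥ a) for a ≥ 0. Since B_t ~ N(0, t), P(B_t ≥ 3.21) = 1 − Φ(3.21/√t) = 1 − Φ(3.21/√13.1) = 1 − Φ(0.8869). So
  P(M_{13.1} ≥ 3.21) = 2(1 − Φ(0.8869)) ≈ 0.3751.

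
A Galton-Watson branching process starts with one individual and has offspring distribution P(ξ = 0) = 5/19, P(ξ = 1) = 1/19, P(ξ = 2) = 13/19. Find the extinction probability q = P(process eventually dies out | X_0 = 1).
q = 5/13

The pgf is f(s) = 5/19 + 1/19·s + 13/19·s². The extinction probability q is the smallest fixed point of f in [0, 1]. Setting s = f(s):
  13/19·s² + (1/19 − 1)·s + 5/19 = 0
  13/19·s² − (5/19 + 13/19)·s + 5/19 = 0
which factors as (s − 1)·(13/19·s − 5/19) = 0, giving roots s = 1 and s = (5/19)/(13/19) = 5/13.
Mean offspring μ = 1/19 + 2·13/19 = 27/19 > 1 (supercritical), so q < 1. The extinction probability is the smaller root: q = (5/19)/(13/19) = 5/13.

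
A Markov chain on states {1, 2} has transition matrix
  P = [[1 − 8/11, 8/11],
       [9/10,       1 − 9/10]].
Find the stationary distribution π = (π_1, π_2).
π_1 = 99/179, π_2 = 80/179

Solve πP = π with π_1 + π_2 = 1. From πP = π: π_1 · (1 − 8/11) + π_2 · 9/10 = π_1 ⇒ π_2 · 9/10 = π_1 · 8/11 ⇒ π_2/π_1 = (8/11)/(9/10) = 80/99. Together with π_1 + π_2 = 1:
  π_1 = (9/10)/(8/11 + 9/10) = (9/10)/(179/110) = 99/179,
  π_2 = (8/11)/(8/11 + 9/10) = (8/11)/(179/110) = 80/179.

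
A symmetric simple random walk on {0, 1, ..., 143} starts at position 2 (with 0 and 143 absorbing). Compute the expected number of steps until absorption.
E[τ | X_0 = 2] = 282

Let v_k = E[τ | X_0 = k]. Boundary: v_0 = v_143 = 0. Recurrence: v_k = 1 + (v_{k-1} + v_{k+1})/2 for 1 ≤ k ≤ 142. The particular solution to v_k − (v_{k-1} + v_{k+1})/2 = 1 is v_k = −k^2. Adding homogeneous solution A + B k and matching boundaries gives v_k = k (143 − k). Substituting k = 2: v_2 = 2 · 141 = 282.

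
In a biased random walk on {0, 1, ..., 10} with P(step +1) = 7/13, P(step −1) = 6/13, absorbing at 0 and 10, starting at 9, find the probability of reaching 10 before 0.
P(hit 10 before 0) = (1 − (6/7)^9) / (1 − (6/7)^10) = 211931377/222009073

Let u_k denote P(reach 10 before 0 | start at k). Boundary: u_0 = 0, u_10 = 1. Recurrence: u_k = 7/13·u_{k+1} + 6/13·u_{k-1} for 1 ≤ k ≤ 9. Try u_k = A + B·r^k with r = q/p = (6/13)/(7/13) = 6/7. Substitution satisfies the recurrence; boundary conditions give:
  u_k = (1 − r^k) / (1 − r^N) = (1 − (6/7)^9) / (1 − (6/7)^10) = 211931377/222009073.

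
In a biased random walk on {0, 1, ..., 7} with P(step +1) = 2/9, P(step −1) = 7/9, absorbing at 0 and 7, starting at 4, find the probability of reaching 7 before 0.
P(hit 7 before 0) = (1 − (7/2)^4) / (1 − (7/2)^7) = 3816/164683

Let u_k denote P(reach 7 before 0 | start at k). Boundary: u_0 = 0, u_7 = 1. Recurrence: u_k = 2/9·u_{k+1} + 7/9·u_{k-1} for 1 ≤ k ≤ 6. Try u_k = A + B·r^k with r = q/p = (7/9)/(2/9) = 7/2. Substitution satisfies the recurrence; boundary conditions give:
  u_k = (1 − r^k) / (1 − r^N) = (1 − (7/2)^4) / (1 − (7/2)^7) = 3816/164683.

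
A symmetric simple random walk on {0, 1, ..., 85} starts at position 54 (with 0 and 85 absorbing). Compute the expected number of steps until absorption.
E[τ | X_0 = 54] = 1674

Let v_k = E[τ | X_0 = k]. Boundary: v_0 = v_85 = 0. Recurrence: v_k = 1 + (v_{k-1} + v_{k+1})/2 for 1 ≤ k ≤ 84. The particular solution to v_k − (v_{k-1} + v_{k+1})/2 = 1 is v_k = −k^2. Adding homogeneous solution A + B k and matching boundaries gives v_k = k (85 − k). Substituting k = 54: v_54 = 54 · 31 = 1674.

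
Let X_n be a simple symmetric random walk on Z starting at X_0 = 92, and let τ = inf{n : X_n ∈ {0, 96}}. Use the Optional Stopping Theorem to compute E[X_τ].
E[X_τ] = 92

X_n is a martingale and τ is a bounded-mean stopping time (indeed τ is finite a.s. with bounded expectation since the walk is in a bounded region). By the OST, E[X_τ] = E[X_0] = 92. Equivalently: E[X_τ] = 96 · P(hit 96 first) + 0 · P(hit 0 first) = 96 · (92/96) = 92.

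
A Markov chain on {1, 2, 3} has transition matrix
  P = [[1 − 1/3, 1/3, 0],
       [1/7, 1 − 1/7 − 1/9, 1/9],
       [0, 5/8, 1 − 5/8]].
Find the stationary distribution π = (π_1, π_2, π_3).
π = (135/506, 315/506, 28/253)

This is a birth-death chain on three states, which satisfies detailed balance: π_1 · P_{12} = π_2 · P_{21} and π_2 · P_{23} = π_3 · P_{32}.
From π_1 · 1/3 = π_2 · 1/7: π_2/π_1 = (1/3)/(1/7) = 7/3.
From π_2 · 1/9 = π_3 · 5/8: π_3/π_2 = (1/9)/(5/8) = 8/45.
Take π_1 proportional to 1; then unnormalized π = (1, 7/3, 56/135). Normalize by dividing by the sum 506/135:
  π = (135/506, 315/506, 28/253).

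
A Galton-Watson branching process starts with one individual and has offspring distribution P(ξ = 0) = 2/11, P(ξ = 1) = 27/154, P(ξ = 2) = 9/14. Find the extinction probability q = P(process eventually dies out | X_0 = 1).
q = 28/99

The pgf is f(s) = 2/11 + 27/154·s + 9/14·s². The extinction probability q is the smallest fixed point of f in [0, 1]. Setting s = f(s):
  9/14·s² + (27/154 − 1)·s + 2/11 = 0
  9/14·s² − (2/11 + 9/14)·s + 2/11 = 0
which factors as (s − 1)·(9/14·s − 2/11) = 0, giving roots s = 1 and s = (2/11)/(9/14) = 28/99.
Mean offspring μ = 27/154 + 2·9/14 = 225/154 > 1 (supercritical), so q < 1. The extinction probability is the smaller root: q = (2/11)/(9/14) = 28/99.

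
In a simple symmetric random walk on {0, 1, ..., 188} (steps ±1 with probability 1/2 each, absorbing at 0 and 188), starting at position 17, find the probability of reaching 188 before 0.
P(hit 188 before 0) = 17/188

Let u_k = P(hit 188 before 0 | start at k). Then u_0 = 0, u_188 = 1, and u_k = u_{k-1}/2 + u_{k+1}/2 for 1 ≤ k ≤ 187. This harmonic recurrence is solved by u_k = k/188, giving u_17 = 17/188.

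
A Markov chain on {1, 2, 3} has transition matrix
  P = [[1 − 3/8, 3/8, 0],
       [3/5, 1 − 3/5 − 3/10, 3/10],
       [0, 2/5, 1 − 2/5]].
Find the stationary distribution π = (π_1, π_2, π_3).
π = (32/67, 20/67, 15/67)

This is a birth-death chain on three states, which satisfies detailed balance: π_1 · P_{12} = π_2 · P_{21} and π_2 · P_{23} = π_3 · P_{32}.
From π_1 · 3/8 = π_2 · 3/5: π_2/π_1 = (3/8)/(3/5) = 5/8.
From π_2 · 3/10 = π_3 · 2/5: π_3/π_2 = (3/10)/(2/5) = 3/4.
Take π_1 proportional to 1; then unnormalized π = (1, 5/8, 15/32). Normalize by dividing by the sum 67/32:
  π = (32/67, 20/67, 15/67).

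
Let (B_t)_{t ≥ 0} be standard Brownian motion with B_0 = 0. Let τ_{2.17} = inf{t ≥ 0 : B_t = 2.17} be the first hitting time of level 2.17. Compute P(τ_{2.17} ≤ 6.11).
P(τ_{2.17} ≤ 6.11) = 2(1 − Φ(2.17/√6.11)) = 2(1 − Φ(0.8779)) ≈ 0.3800

By the reflection principle for standard BM, P(τ_b ≤ t) = 2 · P(B_t ≥ b). Since B_t ~ N(0, t), P(B_t ≥ 2.17) = 1 − Φ(2.17/√t) = 1 − Φ(2.17/√6.11) = 1 − Φ(0.8779) ≈ 0.19000. Doubling: P(τ_{2.17} ≤ 6.11) ≈ 2 · 0.19000 = 0.38000 ≈ 0.3800.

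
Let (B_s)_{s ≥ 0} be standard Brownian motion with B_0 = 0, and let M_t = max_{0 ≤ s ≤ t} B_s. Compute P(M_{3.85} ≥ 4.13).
P(M_{3.85} ≥ 4.13) = 2·P(B_{3.85} ≥ 4.13) = 2(1 − Φ(4.13/√3.85)) ≈ 0.0353

By the reflection principle for Brownian motion, P(M_t ≥ a) = 2 · P(B_t ≥ a) for a ≥ 0. Since B_t ~ N(0, t), P(B_t ≥ 4.13) = 1 − Φ(4.13/√t) = 1 − Φ(4.13/√3.85) = 1 − Φ(2.1048). So
  P(M_{3.85} ≥ 4.13) = 2(1 − Φ(2.1048)) ≈ 0.0353.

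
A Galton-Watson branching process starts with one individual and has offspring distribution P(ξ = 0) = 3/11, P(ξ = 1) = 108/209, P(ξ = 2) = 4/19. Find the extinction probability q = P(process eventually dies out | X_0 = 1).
q = 1

Mean offspring μ = 0·3/11 + 1·108/209 + 2·4/19 = 196/209 ≤ 1. For μ ≤ 1 with offspring not concentrated at 1, the Galton-Watson process goes extinct almost surely, so q = 1.
(Algebraic check: The pgf is f(s) = 3/11 + 108/209·s + 4/19·s². The extinction probability q is the smallest fixed point of f in [0, 1]. Setting s = f(s):
  4/19·s² + (108/209 − 1)·s + 3/11 = 0
  4/19·s² − (3/11 + 4/19)·s + 3/11 = 0
which factors as (s − 1)·(4/19·s − 3/11) = 0, giving roots s = 1 and s = (3/11)/(4/19) = 57/44. Since 57/44 ≥ 1, the smallest root in [0, 1] is s = 1.)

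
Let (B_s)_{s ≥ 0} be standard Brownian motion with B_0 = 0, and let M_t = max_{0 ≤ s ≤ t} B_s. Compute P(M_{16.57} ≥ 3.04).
P(M_{16.57} ≥ 3.04) = 2·P(B_{16.57} ≥ 3.04) = 2(1 − Φ(3.04/√16.57)) ≈ 0.4552

By the reflection principle for Brownian motion, P(M_t ≥ a) = 2 · P(B_t ≥ a) for a ≥ 0. Since B_t ~ N(0, t), P(B_t ≥ 3.04) = 1 − Φ(3.04/√t) = 1 − Φ(3.04/√16.57) = 1 − Φ(0.7468). So
  P(M_{16.57} ≥ 3.04) = 2(1 − Φ(0.7468)) ≈ 0.4552.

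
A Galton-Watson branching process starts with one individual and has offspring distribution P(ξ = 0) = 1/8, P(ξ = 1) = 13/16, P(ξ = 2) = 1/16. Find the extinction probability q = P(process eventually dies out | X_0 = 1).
q = 1

Mean offspring μ = 0·1/8 + 1·13/16 + 2·1/16 = 15/16 ≤ 1. For μ ≤ 1 with offspring not concentrated at 1, the Galton-Watson process goes extinct almost surely, so q = 1.
(Algebraic check: The pgf is f(s) = 1/8 + 13/16·s + 1/16·s². The extinction probability q is the smallest fixed point of f in [0, 1]. Setting s = f(s):
  1/16·s² + (13/16 − 1)·s + 1/8 = 0
  1/16·s² − (1/8 + 1/16)·s + 1/8 = 0
which factors as (s − 1)·(1/16·s − 1/8) = 0, giving roots s = 1 and s = (1/8)/(1/16) = 2. Since 2 ≥ 1, the smallest root in [0, 1] is s = 1.)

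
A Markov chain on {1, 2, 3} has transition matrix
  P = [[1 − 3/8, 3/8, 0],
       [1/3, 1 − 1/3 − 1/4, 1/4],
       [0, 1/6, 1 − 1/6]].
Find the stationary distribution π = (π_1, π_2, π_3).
π = (16/61, 18/61, 27/61)

This is a birth-death chain on three states, which satisfies detailed balance: π_1 · P_{12} = π_2 · P_{21} and π_2 · P_{23} = π_3 · P_{32}.
From π_1 · 3/8 = π_2 · 1/3: π_2/π_1 = (3/8)/(1/3) = 9/8.
From π_2 · 1/4 = π_3 · 1/6: π_3/π_2 = (1/4)/(1/6) = 3/2.
Take π_1 proportional to 1; then unnormalized π = (1, 9/8, 27/16). Normalize by dividing by the sum 61/16:
  π = (16/61, 18/61, 27/61).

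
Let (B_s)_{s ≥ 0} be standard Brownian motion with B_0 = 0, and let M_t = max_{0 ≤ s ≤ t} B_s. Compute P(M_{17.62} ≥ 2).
P(M_{17.62} ≥ 2) = 2·P(B_{17.62} ≥ 2) = 2(1 − Φ(2/√17.62)) ≈ 0.6337

By the reflection principle for Brownian motion, P(M_t ≥ a) = 2 · P(B_t ≥ a) for a ≥ 0. Since B_t ~ N(0, t), P(B_t ≥ 2) = 1 − Φ(2/√t) = 1 − Φ(2/√17.62) = 1 − Φ(0.4765). So
  P(M_{17.62} ≥ 2) = 2(1 − Φ(0.4765)) ≈ 0.6337.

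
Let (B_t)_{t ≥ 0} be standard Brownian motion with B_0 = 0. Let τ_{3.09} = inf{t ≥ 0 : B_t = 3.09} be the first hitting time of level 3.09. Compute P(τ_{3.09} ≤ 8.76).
P(τ_{3.09} ≤ 8.76) = 2(1 − Φ(3.09/√8.76)) = 2(1 − Φ(1.0440)) ≈ 0.2965

By the reflection principle for standard BM, P(τ_b ≤ t) = 2 · P(B_t ≥ b). Since B_t ~ N(0, t), P(B_t ≥ 3.09) = 1 − Φ(3.09/√t) = 1 − Φ(3.09/√8.76) = 1 − Φ(1.0440) ≈ 0.14824. Doubling: P(τ_{3.09} ≤ 8.76) ≈ 2 · 0.14824 = 0.29648 ≈ 0.2965.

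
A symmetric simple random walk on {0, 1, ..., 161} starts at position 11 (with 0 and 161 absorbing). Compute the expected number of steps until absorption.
E[τ | X_0 = 11] = 1650

Let v_k = E[τ | X_0 = k]. Boundary: v_0 = v_161 = 0. Recurrence: v_k = 1 + (v_{k-1} + v_{k+1})/2 for 1 ≤ k ≤ 160. The particular solution to v_k − (v_{k-1} + v_{k+1})/2 = 1 is v_k = −k^2. Adding homogeneous solution A + B k and matching boundaries gives v_k = k (161 − k). Substituting k = 11: v_11 = 11 · 150 = 1650.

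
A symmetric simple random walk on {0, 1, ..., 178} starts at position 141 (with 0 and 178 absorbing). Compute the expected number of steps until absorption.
E[τ | X_0 = 141] = 5217

Let v_k = E[τ | X_0 = k]. Boundary: v_0 = v_178 = 0. Recurrence: v_k = 1 + (v_{k-1} + v_{k+1})/2 for 1 ≤ k ≤ 177. The particular solution to v_k − (v_{k-1} + v_{k+1})/2 = 1 is v_k = −k^2. Adding homogeneous solution A + B k and matching boundaries gives v_k = k (178 − k). Substituting k = 141: v_141 = 141 · 37 = 5217.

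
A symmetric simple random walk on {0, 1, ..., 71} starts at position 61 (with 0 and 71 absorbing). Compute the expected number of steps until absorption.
E[τ | X_0 = 61] = 610

Let v_k = E[τ | X_0 = k]. Boundary: v_0 = v_71 = 0. Recurrence: v_k = 1 + (v_{k-1} + v_{k+1})/2 for 1 ≤ k ≤ 70. The particular solution to v_k − (v_{k-1} + v_{k+1})/2 = 1 is v_k = −k^2. Adding homogeneous solution A + B k and matching boundaries gives v_k = k (71 − k). Substituting k = 61: v_61 = 61 · 10 = 610.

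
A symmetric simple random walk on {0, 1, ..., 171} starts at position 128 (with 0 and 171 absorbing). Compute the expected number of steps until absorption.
E[τ | X_0 = 128] = 5504

Let v_k = E[τ | X_0 = k]. Boundary: v_0 = v_171 = 0. Recurrence: v_k = 1 + (v_{k-1} + v_{k+1})/2 for 1 ≤ k ≤ 170. The particular solution to v_k − (v_{k-1} + v_{k+1})/2 = 1 is v_k = −k^2. Adding homogeneous solution A + B k and matching boundaries gives v_k = k (171 − k). Substituting k = 128: v_128 = 128 · 43 = 5504.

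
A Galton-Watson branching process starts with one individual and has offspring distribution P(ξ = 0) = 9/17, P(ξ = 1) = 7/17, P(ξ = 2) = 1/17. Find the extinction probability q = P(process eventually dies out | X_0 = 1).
q = 1

Mean offspring μ = 0·9/17 + 1·7/17 + 2·1/17 = 9/17 ≤ 1. For μ ≤ 1 with offspring not concentrated at 1, the Galton-Watson process goes extinct almost surely, so q = 1.
(Algebraic check: The pgf is f(s) = 9/17 + 7/17·s + 1/17·s². The extinction probability q is the smallest fixed point of f in [0, 1]. Setting s = f(s):
  1/17·s² + (7/17 − 1)·s + 9/17 = 0
  1/17·s² − (9/17 + 1/17)·s + 9/17 = 0
which factors as (s − 1)·(1/17·s − 9/17) = 0, giving roots s = 1 and s = (9/17)/(1/17) = 9. Since 9 ≥ 1, the smallest root in [0, 1] is s = 1.)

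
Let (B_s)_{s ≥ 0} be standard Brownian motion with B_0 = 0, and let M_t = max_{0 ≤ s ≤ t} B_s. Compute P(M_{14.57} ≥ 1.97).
P(M_{14.57} ≥ 1.97) = 2·P(B_{14.57} ≥ 1.97) = 2(1 − Φ(1.97/√14.57)) ≈ 0.6058

By the reflection principle for Brownian motion, P(M_t ≥ a) = 2 · P(B_t ≥ a) for a ≥ 0. Since B_t ~ N(0, t), P(B_t ≥ 1.97) = 1 − Φ(1.97/√t) = 1 − Φ(1.97/√14.57) = 1 − Φ(0.5161). So
  P(M_{14.57} ≥ 1.97) = 2(1 − Φ(0.5161)) ≈ 0.6058.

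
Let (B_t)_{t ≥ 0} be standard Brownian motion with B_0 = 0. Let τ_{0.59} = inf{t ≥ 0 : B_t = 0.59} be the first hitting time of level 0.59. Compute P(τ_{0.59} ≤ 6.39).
P(τ_{0.59} ≤ 6.39) = 2(1 − Φ(0.59/√6.39)) = 2(1 − Φ(0.2334)) ≈ 0.8155

By the reflection principle for standard BM, P(τ_b ≤ t) = 2 · P(B_t ≥ b). Since B_t ~ N(0, t), P(B_t ≥ 0.59) = 1 − Φ(0.59/√t) = 1 − Φ(0.59/√6.39) = 1 − Φ(0.2334) ≈ 0.40773. Doubling: P(τ_{0.59} ≤ 6.39) ≈ 2 · 0.40773 = 0.81546 ≈ 0.8155.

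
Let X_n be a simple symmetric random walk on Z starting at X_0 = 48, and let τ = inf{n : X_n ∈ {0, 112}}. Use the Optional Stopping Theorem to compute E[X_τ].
E[X_τ] = 48

X_n is a martingale and τ is a bounded-mean stopping time (indeed τ is finite a.s. with bounded expectation since the walk is in a bounded region). By the OST, E[X_τ] = E[X_0] = 48. Equivalently: E[X_τ] = 112 · P(hit 112 first) + 0 · P(hit 0 first) = 112 · (48/112) = 48.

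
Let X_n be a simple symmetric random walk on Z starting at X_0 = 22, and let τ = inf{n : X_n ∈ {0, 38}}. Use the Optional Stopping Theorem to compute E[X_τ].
E[X_τ] = 22

X_n is a martingale and τ is a bounded-mean stopping time (indeed τ is finite a.s. with bounded expectation since the walk is in a bounded region). By the OST, E[X_τ] = E[X_0] = 22. Equivalently: E[X_τ] = 38 · P(hit 38 first) + 0 · P(hit 0 first) = 38 · (22/38) = 22.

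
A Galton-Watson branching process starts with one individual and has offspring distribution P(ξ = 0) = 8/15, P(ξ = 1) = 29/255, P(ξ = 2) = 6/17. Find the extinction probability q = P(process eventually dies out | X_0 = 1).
q = 1

Mean offspring μ = 0·8/15 + 1·29/255 + 2·6/17 = 209/255 ≤ 1. For μ ≤ 1 with offspring not concentrated at 1, the Galton-Watson process goes extinct almost surely, so q = 1.
(Algebraic check: The pgf is f(s) = 8/15 + 29/255·s + 6/17·s². The extinction probability q is the smallest fixed point of f in [0, 1]. Setting s = f(s):
  6/17·s² + (29/255 − 1)·s + 8/15 = 0
  6/17·s² − (8/15 + 6/17)·s + 8/15 = 0
which factors as (s − 1)·(6/17·s − 8/15) = 0, giving roots s = 1 and s = (8/15)/(6/17) = 68/45. Since 68/45 ≥ 1, the smallest root in [0, 1] is s = 1.)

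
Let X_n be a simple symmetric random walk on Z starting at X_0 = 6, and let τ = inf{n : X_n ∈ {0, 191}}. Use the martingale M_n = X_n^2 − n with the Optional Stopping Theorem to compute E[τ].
E[τ] = 1110

M_n = X_n^2 − n is a martingale (since E[X_{n+1}^2 | F_n] = X_n^2 + 1). By OST (τ has finite mean in a bounded region), E[M_τ] = E[M_0] = X_0^2 − 0 = 6^2 = 36. Also E[M_τ] = E[X_τ^2] − E[τ]. The walk exits at 0 or 191, with P(hit 191 first) = 6/191, so E[X_τ^2] = 191^2 · 6/191 + 0 = 1146. Thus E[τ] = E[X_τ^2] − E[M_τ] = 1146 − 36 = 1110 = 6(191 − 6) = 1110.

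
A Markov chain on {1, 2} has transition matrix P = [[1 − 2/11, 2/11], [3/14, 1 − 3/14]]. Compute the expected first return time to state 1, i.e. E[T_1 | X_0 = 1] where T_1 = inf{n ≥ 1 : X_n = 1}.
E[T_1 | X_0 = 1] = 1/π_1 = 61/33

For an irreducible recurrent Markov chain with stationary distribution π, E[T_i | X_0 = i] = 1/π_i (Kac's formula). Here π_1 = (3/14)/(2/11 + 3/14) = (3/14)/(61/154) = 33/61, so E[T_1 | X_0 = 1] = 1/π_1 = (2/11 + 3/14)/(3/14) = (61/154)/(3/14) = 61/33.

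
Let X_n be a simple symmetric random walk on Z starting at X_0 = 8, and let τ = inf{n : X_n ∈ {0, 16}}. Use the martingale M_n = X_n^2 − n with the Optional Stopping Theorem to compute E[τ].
E[τ] = 64

M_n = X_n^2 − n is a martingale (since E[X_{n+1}^2 | F_n] = X_n^2 + 1). By OST (τ has finite mean in a bounded region), E[M_τ] = E[M_0] = X_0^2 − 0 = 8^2 = 64. Also E[M_τ] = E[X_τ^2] − E[τ]. The walk exits at 0 or 16, with P(hit 16 first) = 8/16, so E[X_τ^2] = 16^2 · 8/16 + 0 = 128. Thus E[τ] = E[X_τ^2] − E[M_τ] = 128 − 64 = 64 = 8(16 − 8) = 64.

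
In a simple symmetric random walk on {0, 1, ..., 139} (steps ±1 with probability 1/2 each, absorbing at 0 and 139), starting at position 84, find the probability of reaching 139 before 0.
P(hit 139 before 0) = 84/139

Let u_k = P(hit 139 before 0 | start at k). Then u_0 = 0, u_139 = 1, and u_k = u_{k-1}/2 + u_{k+1}/2 for 1 ≤ k ≤ 138. This harmonic recurrence is solved by u_k = k/139, giving u_84 = 84/139.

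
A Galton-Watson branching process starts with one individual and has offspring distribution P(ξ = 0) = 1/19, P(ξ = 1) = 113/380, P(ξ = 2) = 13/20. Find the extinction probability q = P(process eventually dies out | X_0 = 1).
q = 20/247

The pgf is f(s) = 1/19 + 113/380·s + 13/20·s². The extinction probability q is the smallest fixed point of f in [0, 1]. Setting s = f(s):
  13/20·s² + (113/380 − 1)·s + 1/19 = 0
  13/20·s² − (1/19 + 13/20)·s + 1/19 = 0
which factors as (s − 1)·(13/20·s − 1/19) = 0, giving roots s = 1 and s = (1/19)/(13/20) = 20/247.
Mean offspring μ = 113/380 + 2·13/20 = 607/380 > 1 (supercritical), so q < 1. The extinction probability is the smaller root: q = (1/19)/(13/20) = 20/247.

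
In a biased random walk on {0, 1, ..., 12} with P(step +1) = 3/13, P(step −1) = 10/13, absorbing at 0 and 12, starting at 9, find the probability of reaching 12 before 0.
P(hit 12 before 0) = (1 − (10/3)^9) / (1 − (10/3)^12) = 27748683/1027748683

Let u_k denote P(reach 12 before 0 | start at k). Boundary: u_0 = 0, u_12 = 1. Recurrence: u_k = 3/13·u_{k+1} + 10/13·u_{k-1} for 1 ≤ k ≤ 11. Try u_k = A + B·r^k with r = q/p = (10/13)/(3/13) = 10/3. Substitution satisfies the recurrence; boundary conditions give:
  u_k = (1 − r^k) / (1 − r^N) = (1 − (10/3)^9) / (1 − (10/3)^12) = 27748683/1027748683.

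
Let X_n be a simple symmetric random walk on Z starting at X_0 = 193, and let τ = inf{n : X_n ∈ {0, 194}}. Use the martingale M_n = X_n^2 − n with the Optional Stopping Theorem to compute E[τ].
E[τ] = 193

M_n = X_n^2 − n is a martingale (since E[X_{n+1}^2 | F_n] = X_n^2 + 1). By OST (τ has finite mean in a bounded region), E[M_τ] = E[M_0] = X_0^2 − 0 = 193^2 = 37249. Also E[M_τ] = E[X_τ^2] − E[τ]. The walk exits at 0 or 194, with P(hit 194 first) = 193/194, so E[X_τ^2] = 194^2 · 193/194 + 0 = 37442. Thus E[τ] = E[X_τ^2] − E[M_τ] = 37442 − 37249 = 193 = 193(194 − 193) = 193.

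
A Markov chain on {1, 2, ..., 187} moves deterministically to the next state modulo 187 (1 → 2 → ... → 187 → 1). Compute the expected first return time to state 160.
E[T_160 | X_0 = 160] = 187

The chain cycles deterministically, so starting at state 160 it returns in exactly 187 steps. Equivalently, the stationary distribution is uniform π_j = 1/187 for every state j, so by Kac's formula E[T_160] = 1/π_160 = 187.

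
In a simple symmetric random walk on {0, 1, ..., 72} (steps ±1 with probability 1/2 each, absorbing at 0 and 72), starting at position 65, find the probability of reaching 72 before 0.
P(hit 72 before 0) = 65/72

Let u_k = P(hit 72 before 0 | start at k). Then u_0 = 0, u_72 = 1, and u_k = u_{k-1}/2 + u_{k+1}/2 for 1 ≤ k ≤ 71. This harmonic recurrence is solved by u_k = k/72, giving u_65 = 65/72.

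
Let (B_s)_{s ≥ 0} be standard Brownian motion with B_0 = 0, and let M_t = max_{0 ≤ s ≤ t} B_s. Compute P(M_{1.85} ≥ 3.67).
P(M_{1.85} ≥ 3.67) = 2·P(B_{1.85} ≥ 3.67) = 2(1 − Φ(3.67/√1.85)) ≈ 0.0070

By the reflection principle for Brownian motion, P(M_t ≥ a) = 2 · P(B_t ≥ a) for a ≥ 0. Since B_t ~ N(0, t), P(B_t ≥ 3.67) = 1 − Φ(3.67/√t) = 1 − Φ(3.67/√1.85) = 1 − Φ(2.6982). So
  P(M_{1.85} ≥ 3.67) = 2(1 − Φ(2.6982)) ≈ 0.0070.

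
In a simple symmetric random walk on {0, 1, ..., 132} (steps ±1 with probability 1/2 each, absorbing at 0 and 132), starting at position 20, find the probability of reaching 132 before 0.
P(hit 132 before 0) = 20/132 = 5/33

Let u_k = P(hit 132 before 0 | start at k). Then u_0 = 0, u_132 = 1, and u_k = u_{k-1}/2 + u_{k+1}/2 for 1 ≤ k ≤ 131. This harmonic recurrence is solved by u_k = k/132, giving u_20 = 20/132 = 5/33.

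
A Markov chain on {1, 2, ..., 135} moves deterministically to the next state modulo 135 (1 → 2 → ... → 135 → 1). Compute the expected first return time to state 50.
E[T_50 | X_0 = 50] = 135

The chain cycles deterministically, so starting at state 50 it returns in exactly 135 steps. Equivalently, the stationary distribution is uniform π_j = 1/135 for every state j, so by Kac's formula E[T_50] = 1/π_50 = 135.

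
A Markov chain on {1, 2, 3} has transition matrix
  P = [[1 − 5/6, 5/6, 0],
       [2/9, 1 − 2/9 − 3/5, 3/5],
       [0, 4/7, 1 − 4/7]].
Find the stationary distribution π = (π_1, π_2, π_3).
π = (16/139, 60/139, 63/139)

This is a birth-death chain on three states, which satisfies detailed balance: π_1 · P_{12} = π_2 · P_{21} and π_2 · P_{23} = π_3 · P_{32}.
From π_1 · 5/6 = π_2 · 2/9: π_2/π_1 = (5/6)/(2/9) = 15/4.
From π_2 · 3/5 = π_3 · 4/7: π_3/π_2 = (3/5)/(4/7) = 21/20.
Take π_1 proportional to 1; then unnormalized π = (1, 15/4, 63/16). Normalize by dividing by the sum 139/16:
  π = (16/139, 60/139, 63/139).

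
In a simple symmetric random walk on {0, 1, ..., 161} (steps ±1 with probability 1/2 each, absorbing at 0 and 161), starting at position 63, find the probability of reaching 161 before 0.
P(hit 161 before 0) = 63/161 = 9/23

Let u_k = P(hit 161 before 0 | start at k). Then u_0 = 0, u_161 = 1, and u_k = u_{k-1}/2 + u_{k+1}/2 for 1 ≤ k ≤ 160. This harmonic recurrence is solved by u_k = k/161, giving u_63 = 63/161 = 9/23.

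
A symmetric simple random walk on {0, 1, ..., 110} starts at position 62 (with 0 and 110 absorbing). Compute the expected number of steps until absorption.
E[τ | X_0 = 62] = 2976

Let v_k = E[τ | X_0 = k]. Boundary: v_0 = v_110 = 0. Recurrence: v_k = 1 + (v_{k-1} + v_{k+1})/2 for 1 ≤ k ≤ 109. The particular solution to v_k − (v_{k-1} + v_{k+1})/2 = 1 is v_k = −k^2. Adding homogeneous solution A + B k and matching boundaries gives v_k = k (110 − k). Substituting k = 62: v_62 = 62 · 48 = 2976.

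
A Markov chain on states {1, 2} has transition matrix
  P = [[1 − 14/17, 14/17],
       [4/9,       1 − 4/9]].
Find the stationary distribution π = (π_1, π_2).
π_1 = 34/97, π_2 = 63/97

Solve πP = π with π_1 + π_2 = 1. From πP = π: π_1 · (1 − 14/17) + π_2 · 4/9 = π_1 ⇒ π_2 · 4/9 = π_1 · 14/17 ⇒ π_2/π_1 = (14/17)/(4/9) = 63/34. Together with π_1 + π_2 = 1:
  π_1 = (4/9)/(14/17 + 4/9) = (4/9)/(194/153) = 34/97,
  π_2 = (14/17)/(14/17 + 4/9) = (14/17)/(194/153) = 63/97.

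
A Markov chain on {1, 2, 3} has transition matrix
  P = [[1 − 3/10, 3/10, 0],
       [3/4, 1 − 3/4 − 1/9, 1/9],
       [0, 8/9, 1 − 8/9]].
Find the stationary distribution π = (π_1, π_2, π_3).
π = (20/29, 8/29, 1/29)

This is a birth-death chain on three states, which satisfies detailed balance: π_1 · P_{12} = π_2 · P_{21} and π_2 · P_{23} = π_3 · P_{32}.
From π_1 · 3/10 = π_2 · 3/4: π_2/π_1 = (3/10)/(3/4) = 2/5.
From π_2 · 1/9 = π_3 · 8/9: π_3/π_2 = (1/9)/(8/9) = 1/8.
Take π_1 proportional to 1; then unnormalized π = (1, 2/5, 1/20). Normalize by dividing by the sum 29/20:
  π = (20/29, 8/29, 1/29).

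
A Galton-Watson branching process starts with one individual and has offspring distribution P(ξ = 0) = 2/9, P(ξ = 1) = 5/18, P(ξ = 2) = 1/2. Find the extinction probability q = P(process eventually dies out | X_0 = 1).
q = 4/9

The pgf is f(s) = 2/9 + 5/18·s + 1/2·s². The extinction probability q is the smallest fixed point of f in [0, 1]. Setting s = f(s):
  1/2·s² + (5/18 − 1)·s + 2/9 = 0
  1/2·s² − (2/9 + 1/2)·s + 2/9 = 0
which factors as (s − 1)·(1/2·s − 2/9) = 0, giving roots s = 1 and s = (2/9)/(1/2) = 4/9.
Mean offspring μ = 5/18 + 2·1/2 = 23/18 > 1 (supercritical), so q < 1. The extinction probability is the smaller root: q = (2/9)/(1/2) = 4/9.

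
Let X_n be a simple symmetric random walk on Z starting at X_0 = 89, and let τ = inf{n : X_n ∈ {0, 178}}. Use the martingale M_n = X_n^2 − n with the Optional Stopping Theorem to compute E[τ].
E[τ] = 7921

M_n = X_n^2 − n is a martingale (since E[X_{n+1}^2 | F_n] = X_n^2 + 1). By OST (τ has finite mean in a bounded region), E[M_τ] = E[M_0] = X_0^2 − 0 = 89^2 = 7921. Also E[M_τ] = E[X_τ^2] − E[τ]. The walk exits at 0 or 178, with P(hit 178 first) = 89/178, so E[X_τ^2] = 178^2 · 89/178 + 0 = 15842. Thus E[τ] = E[X_τ^2] − E[M_τ] = 15842 − 7921 = 7921 = 89(178 − 89) = 7921.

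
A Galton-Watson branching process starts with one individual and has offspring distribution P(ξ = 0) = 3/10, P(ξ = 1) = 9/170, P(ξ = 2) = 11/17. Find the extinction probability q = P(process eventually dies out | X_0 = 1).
q = 51/110

The pgf is f(s) = 3/10 + 9/170·s + 11/17·s². The extinction probability q is the smallest fixed point of f in [0, 1]. Setting s = f(s):
  11/17·s² + (9/170 − 1)·s + 3/10 = 0
  11/17·s² − (3/10 + 11/17)·s + 3/10 = 0
which factors as (s − 1)·(11/17·s − 3/10) = 0, giving roots s = 1 and s = (3/10)/(11/17) = 51/110.
Mean offspring μ = 9/170 + 2·11/17 = 229/170 > 1 (supercritical), so q < 1. The extinction probability is the smaller root: q = (3/10)/(11/17) = 51/110.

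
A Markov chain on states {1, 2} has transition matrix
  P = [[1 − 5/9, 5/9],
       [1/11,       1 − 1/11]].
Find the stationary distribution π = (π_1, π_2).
π_1 = 9/64, π_2 = 55/64

Solve πP = π with π_1 + π_2 = 1. From πP = π: π_1 · (1 − 5/9) + π_2 · 1/11 = π_1 ⇒ π_2 · 1/11 = π_1 · 5/9 ⇒ π_2/π_1 = (5/9)/(1/11) = 55/9. Together with π_1 + π_2 = 1:
  π_1 = (1/11)/(5/9 + 1/11) = (1/11)/(64/99) = 9/64,
  π_2 = (5/9)/(5/9 + 1/11) = (5/9)/(64/99) = 55/64.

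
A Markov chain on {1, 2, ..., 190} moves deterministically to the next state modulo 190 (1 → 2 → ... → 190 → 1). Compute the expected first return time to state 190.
E[T_190 | X_0 = 190] = 190

The chain cycles deterministically, so starting at state 190 it returns in exactly 190 steps. Equivalently, the stationary distribution is uniform π_j = 1/190 for every state j, so by Kac's formula E[T_190] = 1/π_190 = 190.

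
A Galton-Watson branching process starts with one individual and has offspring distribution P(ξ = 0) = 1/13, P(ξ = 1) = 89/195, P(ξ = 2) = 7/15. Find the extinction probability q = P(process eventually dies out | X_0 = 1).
q = 15/91

The pgf is f(s) = 1/13 + 89/195·s + 7/15·s². The extinction probability q is the smallest fixed point of f in [0, 1]. Setting s = f(s):
  7/15·s² + (89/195 − 1)·s + 1/13 = 0
  7/15·s² − (1/13 + 7/15)·s + 1/13 = 0
which factors as (s − 1)·(7/15·s − 1/13) = 0, giving roots s = 1 and s = (1/13)/(7/15) = 15/91.
Mean offspring μ = 89/195 + 2·7/15 = 271/195 > 1 (supercritical), so q < 1. The extinction probability is the smaller root: q = (1/13)/(7/15) = 15/91.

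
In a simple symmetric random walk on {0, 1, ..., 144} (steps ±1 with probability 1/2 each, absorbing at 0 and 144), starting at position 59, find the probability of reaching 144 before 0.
P(hit 144 before 0) = 59/144

Let u_k = P(hit 144 before 0 | start at k). Then u_0 = 0, u_144 = 1, and u_k = u_{k-1}/2 + u_{k+1}/2 for 1 ≤ k ≤ 143. This harmonic recurrence is solved by u_k = k/144, giving u_59 = 59/144.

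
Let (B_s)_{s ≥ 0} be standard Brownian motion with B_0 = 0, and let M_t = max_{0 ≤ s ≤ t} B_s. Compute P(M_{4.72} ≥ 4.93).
P(M_{4.72} ≥ 4.93) = 2·P(B_{4.72} ≥ 4.93) = 2(1 − Φ(4.93/√4.72)) ≈ 0.0233

By the reflection principle for Brownian motion, P(M_t ≥ a) = 2 · P(B_t ≥ a) for a ≥ 0. Since B_t ~ N(0, t), P(B_t ≥ 4.93) = 1 − Φ(4.93/√t) = 1 − Φ(4.93/√4.72) = 1 − Φ(2.2692). So
  P(M_{4.72} ≥ 4.93) = 2(1 − Φ(2.2692)) ≈ 0.0233.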